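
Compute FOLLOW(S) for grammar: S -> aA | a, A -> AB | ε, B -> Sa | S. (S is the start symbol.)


$ ∈ FOLLOW(S). For each A -> αBβ: add FIRST(β)\{ε} to FOLLOW(B); if β nullable, add FOLLOW(A).
FOLLOW(S) = {$, a}


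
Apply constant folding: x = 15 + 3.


15 + 3 = 18 at compile time
Optimized: x = 18


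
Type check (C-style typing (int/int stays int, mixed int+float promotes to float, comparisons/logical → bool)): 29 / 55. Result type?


Operand types: int / int
Rule: mixed int/float promotes to float; int/int stays int
Result type: int


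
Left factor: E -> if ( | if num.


Common prefix: 'if'
Factored: E -> if E', E' -> ( | num


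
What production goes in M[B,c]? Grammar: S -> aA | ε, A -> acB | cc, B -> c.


For [B, c]: 'c' ∈ FIRST(c)
Entry: B -> c


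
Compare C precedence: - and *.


'*' is multiplicative (level 10); '-' is additive (level 9)
Higher level binds tighter
'*' has higher precedence than '-'


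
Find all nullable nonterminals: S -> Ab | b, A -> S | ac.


A nonterminal is nullable iff some alternative derives ε (directly, or every symbol in it is nullable)
Nullable: {}


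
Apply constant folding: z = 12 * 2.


12 * 2 = 24 at compile time
Optimized: z = 24


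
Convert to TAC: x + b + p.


Break into single-operator statements:
t1 = x + b
t2 = t1 + p


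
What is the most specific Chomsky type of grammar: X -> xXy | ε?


Single nonterminal LHS, but x^n y^n is not regular
Classification: Type 2 (Context-Free)


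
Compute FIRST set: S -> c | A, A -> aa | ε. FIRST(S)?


Per alternative of S: FIRST(c) = {c}; FIRST(A) = {a, ε}
FIRST(S) = {a, c, ε}


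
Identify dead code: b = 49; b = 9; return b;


first assignment to b is overwritten before any read
Dead: 'b = 49'


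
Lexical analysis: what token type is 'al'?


Pattern: letter/underscore followed by alphanumerics, not a keyword
Type: IDENTIFIER


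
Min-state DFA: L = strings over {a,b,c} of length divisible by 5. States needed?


Track length mod 5: states 0..4, accept at 0
Minimal DFA: 5 states


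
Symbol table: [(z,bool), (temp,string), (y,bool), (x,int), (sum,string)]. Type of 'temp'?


Lookup 'temp' → type string


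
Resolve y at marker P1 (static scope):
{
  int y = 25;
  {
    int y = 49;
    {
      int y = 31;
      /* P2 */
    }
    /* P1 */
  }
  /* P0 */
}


y declared in the same block as P1
y = 49


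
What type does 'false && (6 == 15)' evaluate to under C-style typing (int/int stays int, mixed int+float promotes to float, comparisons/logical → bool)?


Operand types: bool && bool
Rule: logical operators take bool operands and yield bool
Result type: bool


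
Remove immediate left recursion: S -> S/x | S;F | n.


Left-recursive alternatives: S/x, S;F; non-recursive: n
Introduce S': S -> nS', S' -> /xS' | ;FS' | ε


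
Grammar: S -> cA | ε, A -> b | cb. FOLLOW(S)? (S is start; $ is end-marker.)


$ ∈ FOLLOW(S). For each A -> αBβ: add FIRST(β)\{ε} to FOLLOW(B); if β nullable, add FOLLOW(A).
FOLLOW(S) = {$}


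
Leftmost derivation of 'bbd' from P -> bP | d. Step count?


Derivation: P => bP => bbP => bbd
Steps: 3


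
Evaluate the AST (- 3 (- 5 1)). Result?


Evaluate inner: (- 5 1) = 4
Evaluate root: (- 3 4) = -1
Result: -1


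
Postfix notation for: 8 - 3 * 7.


* has higher precedence, evaluate 3*7 first
Postfix: 8 3 7 * -


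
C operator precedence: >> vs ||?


'>>' is shift (level 8); '||' is logical OR (level 1)
Higher level binds tighter
'>>' has higher precedence than '||'


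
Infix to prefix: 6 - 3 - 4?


left-to-right (same/higher precedence on left): tree is (- (- 6 3) 4)
Prefix: - - 6 3 4


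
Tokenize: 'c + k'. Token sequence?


Scan left to right, longest-match per lexeme
Tokens: ID(c), OP(+), ID(k)


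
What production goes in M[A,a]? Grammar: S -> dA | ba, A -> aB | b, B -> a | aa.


For [A, a]: 'a' ∈ FIRST(aB)
Entry: A -> aB


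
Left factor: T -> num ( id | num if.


Common prefix: 'num'
Factored: T -> num T', T' -> ( id | if


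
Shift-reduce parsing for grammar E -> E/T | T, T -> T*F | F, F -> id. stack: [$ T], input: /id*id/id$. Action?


lookahead ∉ {*} so T won't extend; reduce E -> T
Action: reduce (E -> T)


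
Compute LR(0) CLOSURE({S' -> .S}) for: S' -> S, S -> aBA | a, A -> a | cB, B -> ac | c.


Start: S' -> .S
For each item with dot before a nonterminal B, add B -> .γ for every B-production
Closure: [S' -> .S, S -> .aBA, S -> .a]


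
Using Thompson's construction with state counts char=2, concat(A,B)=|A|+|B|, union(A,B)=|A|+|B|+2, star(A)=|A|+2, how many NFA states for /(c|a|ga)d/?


Syntax tree has 5 char leaf(s), 2 union(s), 0 star(s)
chars contribute 5×2 = 10; each union adds +2; each star adds +2
Total: 10 + 4 + 0 = 14 states


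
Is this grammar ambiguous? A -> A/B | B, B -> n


precedence layered via separate nonterminal B: deterministic
Unambiguous


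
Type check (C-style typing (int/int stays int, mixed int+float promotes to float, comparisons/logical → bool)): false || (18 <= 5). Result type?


Operand types: bool || bool
Rule: logical operators take bool operands and yield bool
Result type: bool


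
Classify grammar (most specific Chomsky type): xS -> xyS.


LHS has context (more than one symbol) and |LHS| ≤ |RHS|
Classification: Type 1 (Context-Sensitive)


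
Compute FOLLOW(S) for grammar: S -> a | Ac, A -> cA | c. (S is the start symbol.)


$ ∈ FOLLOW(S). For each A -> αBβ: add FIRST(β)\{ε} to FOLLOW(B); if β nullable, add FOLLOW(A).
FOLLOW(S) = {$}


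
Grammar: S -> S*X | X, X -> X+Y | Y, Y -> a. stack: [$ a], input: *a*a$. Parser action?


'a' on top is the handle for Y -> a
Action: reduce (Y -> a)


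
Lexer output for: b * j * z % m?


Scan left to right, longest-match per lexeme
Tokens: ID(b), OP(*), ID(j), OP(*), ID(z), OP(%), ID(m)


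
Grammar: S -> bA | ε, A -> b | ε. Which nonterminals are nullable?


A nonterminal is nullable iff some alternative derives ε (directly, or every symbol in it is nullable)
Nullable: {A, S}


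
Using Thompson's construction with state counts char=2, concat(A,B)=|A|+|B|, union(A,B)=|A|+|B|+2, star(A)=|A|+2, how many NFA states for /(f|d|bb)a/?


Syntax tree has 5 char leaf(s), 2 union(s), 0 star(s)
chars contribute 5×2 = 10; each union adds +2; each star adds +2
Total: 10 + 4 + 0 = 14 states


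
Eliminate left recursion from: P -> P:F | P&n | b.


Left-recursive alternatives: P:F, P&n; non-recursive: b
Introduce P': P -> bP', P' -> :FP' | &nP' | ε


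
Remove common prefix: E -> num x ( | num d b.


Common prefix: 'num'
Factored: E -> num E', E' -> x ( | d b


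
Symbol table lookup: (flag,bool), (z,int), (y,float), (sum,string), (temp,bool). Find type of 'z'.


Lookup 'z' → type int


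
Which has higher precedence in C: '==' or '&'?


'==' is equality (level 6); '&' is bitwise AND (level 5)
Higher level binds tighter
'==' has higher precedence than '&'


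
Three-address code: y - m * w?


Break into single-operator statements:
t1 = m * w
t2 = y - t1


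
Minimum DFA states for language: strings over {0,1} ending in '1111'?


Track the longest suffix of input matching a prefix of '1111': 5 classes (prefixes of length 0..4)
Minimal DFA: 5 states


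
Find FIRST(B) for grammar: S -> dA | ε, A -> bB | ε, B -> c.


Per alternative of B: FIRST(c) = {c}
FIRST(B) = {c}


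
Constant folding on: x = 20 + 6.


20 + 6 = 26 at compile time
Optimized: x = 26


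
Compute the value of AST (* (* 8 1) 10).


Evaluate inner: (* 8 1) = 8
Evaluate root: (* 8 10) = 80
Result: 80


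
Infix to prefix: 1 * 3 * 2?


left-to-right (same/higher precedence on left): tree is (* (* 1 3) 2)
Prefix: * * 1 3 2


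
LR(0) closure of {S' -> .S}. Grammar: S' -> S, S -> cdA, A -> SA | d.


Start: S' -> .S
For each item with dot before a nonterminal B, add B -> .γ for every B-production
Closure: [S' -> .S, S -> .cdA]


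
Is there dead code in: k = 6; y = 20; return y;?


k is assigned but never read
Dead: 'k = 6'


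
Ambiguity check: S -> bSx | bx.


balanced b^n…x^n: each string has a unique parse
Unambiguous


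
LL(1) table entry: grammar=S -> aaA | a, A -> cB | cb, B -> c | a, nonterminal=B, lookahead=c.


For [B, c]: 'c' ∈ FIRST(c)
Entry: B -> c


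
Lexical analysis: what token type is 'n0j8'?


Pattern: letter/underscore followed by alphanumerics, not a keyword
Type: IDENTIFIER


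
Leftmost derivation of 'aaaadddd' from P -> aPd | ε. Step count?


Derivation: P => aPd => aaPdd => aaaPddd => aaaaPdddd => aaaadddd
Steps: 5


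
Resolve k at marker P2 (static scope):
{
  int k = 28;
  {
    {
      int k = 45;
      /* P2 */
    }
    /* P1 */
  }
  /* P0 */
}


k declared in the same block as P2
k = 45


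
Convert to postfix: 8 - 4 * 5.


* has higher precedence, evaluate 4*5 first
Postfix: 8 4 5 * -


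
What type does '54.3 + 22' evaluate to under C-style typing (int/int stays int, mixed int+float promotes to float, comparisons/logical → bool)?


Operand types: float + int
Rule: mixed int/float promotes to float; int/int stays int
Result type: float


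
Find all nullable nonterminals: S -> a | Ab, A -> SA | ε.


A nonterminal is nullable iff some alternative derives ε (directly, or every symbol in it is nullable)
Nullable: {A}


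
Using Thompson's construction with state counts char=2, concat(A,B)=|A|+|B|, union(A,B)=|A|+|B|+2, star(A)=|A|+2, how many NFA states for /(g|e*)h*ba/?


Syntax tree has 5 char leaf(s), 1 union(s), 2 star(s)
chars contribute 5×2 = 10; each union adds +2; each star adds +2
Total: 10 + 2 + 4 = 16 states


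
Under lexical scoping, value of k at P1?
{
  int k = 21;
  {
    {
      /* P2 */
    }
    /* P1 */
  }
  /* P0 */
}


P1's block does not declare k; resolves to the enclosing declaration at depth 0
k = 21


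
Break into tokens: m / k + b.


Scan left to right, longest-match per lexeme
Tokens: ID(m), OP(/), ID(k), OP(+), ID(b)


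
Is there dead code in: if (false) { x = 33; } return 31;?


condition is constant false, so the whole block is unreachable
Dead: 'if (false) { x = 33; }'


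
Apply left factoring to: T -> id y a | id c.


Common prefix: 'id'
Factored: T -> id T', T' -> y a | c


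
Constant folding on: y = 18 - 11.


18 - 11 = 7 at compile time
Optimized: y = 7


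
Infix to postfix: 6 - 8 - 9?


Left to right (same or higher precedence on left)
Postfix: 6 8 - 9 -


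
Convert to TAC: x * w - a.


Break into single-operator statements:
t1 = x * w
t2 = t1 - a


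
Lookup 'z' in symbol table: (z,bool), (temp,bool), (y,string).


Lookup 'z' → type bool


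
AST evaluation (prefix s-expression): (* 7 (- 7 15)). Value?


Evaluate inner: (- 7 15) = -8
Evaluate root: (* 7 -8) = -56
Result: -56


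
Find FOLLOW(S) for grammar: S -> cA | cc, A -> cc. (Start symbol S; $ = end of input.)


$ ∈ FOLLOW(S). For each A -> αBβ: add FIRST(β)\{ε} to FOLLOW(B); if β nullable, add FOLLOW(A).
FOLLOW(S) = {$}


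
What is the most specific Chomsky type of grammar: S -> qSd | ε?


Single nonterminal LHS, but q^n d^n is not regular
Classification: Type 2 (Context-Free)


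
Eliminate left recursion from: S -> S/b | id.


Left-recursive alternatives: S/b; non-recursive: id
Introduce S': S -> idS', S' -> /bS' | ε


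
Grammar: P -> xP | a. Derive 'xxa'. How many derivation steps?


Derivation: P => xP => xxP => xxa
Steps: 3


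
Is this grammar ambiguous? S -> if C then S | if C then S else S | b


dangling else: 'if C then if C then b else b' parses two ways
Ambiguous


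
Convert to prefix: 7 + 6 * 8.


'*' binds tighter: tree is (+ 7 (* 6 8))
Prefix: + 7 * 6 8


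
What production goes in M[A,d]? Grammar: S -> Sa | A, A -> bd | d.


For [A, d]: 'd' ∈ FIRST(d)
Entry: A -> d


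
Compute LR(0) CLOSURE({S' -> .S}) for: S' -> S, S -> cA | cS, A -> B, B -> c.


Start: S' -> .S
For each item with dot before a nonterminal B, add B -> .γ for every B-production
Closure: [S' -> .S, S -> .cA, S -> .cS]


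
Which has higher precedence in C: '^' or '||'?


'^' is bitwise XOR (level 4); '||' is logical OR (level 1)
Higher level binds tighter
'^' has higher precedence than '||'


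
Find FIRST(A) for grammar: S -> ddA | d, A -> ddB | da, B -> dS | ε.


Per alternative of A: FIRST(ddB) = {d}; FIRST(da) = {d}
FIRST(A) = {d}


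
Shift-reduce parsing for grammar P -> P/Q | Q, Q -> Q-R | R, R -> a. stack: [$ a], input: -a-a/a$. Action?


'a' on top is the handle for R -> a
Action: reduce (R -> a)


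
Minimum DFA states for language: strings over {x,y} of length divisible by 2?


Track length mod 2: states 0..1, accept at 0
Minimal DFA: 2 states


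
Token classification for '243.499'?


Pattern: digits with a decimal point
Type: FLOAT_LITERAL


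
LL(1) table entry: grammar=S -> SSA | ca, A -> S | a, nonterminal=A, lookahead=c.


For [A, c]: 'c' ∈ FIRST(S)
Entry: A -> S


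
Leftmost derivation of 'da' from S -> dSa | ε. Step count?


Derivation: S => dSa => da
Steps: 2


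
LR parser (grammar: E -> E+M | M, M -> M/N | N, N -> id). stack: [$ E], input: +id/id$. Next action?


shift '+' to continue E -> E+M
Action: shift


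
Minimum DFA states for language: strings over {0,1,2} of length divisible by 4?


Track length mod 4: states 0..3, accept at 0
Minimal DFA: 4 states


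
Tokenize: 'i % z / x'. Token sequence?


Scan left to right, longest-match per lexeme
Tokens: ID(i), OP(%), ID(z), OP(/), ID(x)


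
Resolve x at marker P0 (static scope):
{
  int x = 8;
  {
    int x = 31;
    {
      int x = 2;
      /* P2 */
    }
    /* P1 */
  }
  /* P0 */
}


x declared in the same block as P0
x = 8


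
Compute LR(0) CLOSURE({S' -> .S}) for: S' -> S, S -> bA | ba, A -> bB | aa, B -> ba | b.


Start: S' -> .S
For each item with dot before a nonterminal B, add B -> .γ for every B-production
Closure: [S' -> .S, S -> .bA, S -> .ba]


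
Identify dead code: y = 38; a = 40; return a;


y is assigned but never read
Dead: 'y = 38'


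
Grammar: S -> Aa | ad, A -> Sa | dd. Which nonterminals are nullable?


A nonterminal is nullable iff some alternative derives ε (directly, or every symbol in it is nullable)
Nullable: {}


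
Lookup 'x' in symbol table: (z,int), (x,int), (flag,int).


Lookup 'x' → type int


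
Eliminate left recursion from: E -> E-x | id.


Left-recursive alternatives: E-x; non-recursive: id
Introduce E': E -> idE', E' -> -xE' | ε


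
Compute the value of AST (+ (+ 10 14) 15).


Evaluate inner: (+ 10 14) = 24
Evaluate root: (+ 24 15) = 39
Result: 39


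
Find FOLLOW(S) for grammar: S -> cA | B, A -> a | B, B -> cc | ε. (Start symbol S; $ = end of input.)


$ ∈ FOLLOW(S). For each A -> αBβ: add FIRST(β)\{ε} to FOLLOW(B); if β nullable, add FOLLOW(A).
FOLLOW(S) = {$}


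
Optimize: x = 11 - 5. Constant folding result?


11 - 5 = 6 at compile time
Optimized: x = 6


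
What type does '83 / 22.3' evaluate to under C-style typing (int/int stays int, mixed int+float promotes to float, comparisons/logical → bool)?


Operand types: int / float
Rule: mixed int/float promotes to float; int/int stays int
Result type: float


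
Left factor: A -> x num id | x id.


Common prefix: 'x'
Factored: A -> x A', A' -> num id | id


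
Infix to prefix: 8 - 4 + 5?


left-to-right (same/higher precedence on left): tree is (+ (- 8 4) 5)
Prefix: + - 8 4 5


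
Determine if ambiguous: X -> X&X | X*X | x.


'x&x*x' has two parse trees (no precedence encoded between & and *)
Ambiguous


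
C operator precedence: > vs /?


'/' is multiplicative (level 10); '>' is relational (level 7)
Higher level binds tighter
'/' has higher precedence than '>'


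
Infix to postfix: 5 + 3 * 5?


* has higher precedence, evaluate 3*5 first
Postfix: 5 3 5 * +


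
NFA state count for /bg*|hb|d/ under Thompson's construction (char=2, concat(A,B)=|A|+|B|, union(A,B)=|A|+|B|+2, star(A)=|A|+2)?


Syntax tree has 5 char leaf(s), 2 union(s), 1 star(s)
chars contribute 5×2 = 10; each union adds +2; each star adds +2
Total: 10 + 4 + 2 = 16 states


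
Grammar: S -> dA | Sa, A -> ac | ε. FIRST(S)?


Per alternative of S: FIRST(dA) = {d}; FIRST(Sa) = {d}
FIRST(S) = {d}


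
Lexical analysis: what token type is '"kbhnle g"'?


Pattern: double-quoted sequence
Type: STRING_LITERAL


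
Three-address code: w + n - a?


Break into single-operator statements:
t1 = w + n
t2 = t1 - a


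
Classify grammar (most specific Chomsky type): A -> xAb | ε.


Single nonterminal LHS, but x^n b^n is not regular
Classification: Type 2 (Context-Free)


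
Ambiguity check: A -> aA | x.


right-linear, alternatives start with distinct terminals 'a' vs 'x': unique leftmost derivation
Unambiguous


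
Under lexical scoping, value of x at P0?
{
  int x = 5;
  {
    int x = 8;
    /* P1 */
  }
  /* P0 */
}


x declared in the same block as P0
x = 5


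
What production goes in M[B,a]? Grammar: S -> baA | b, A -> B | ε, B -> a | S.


For [B, a]: 'a' ∈ FIRST(a)
Entry: B -> a


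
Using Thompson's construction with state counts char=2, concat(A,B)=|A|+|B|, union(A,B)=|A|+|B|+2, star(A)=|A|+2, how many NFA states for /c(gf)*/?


Syntax tree has 3 char leaf(s), 0 union(s), 1 star(s)
chars contribute 3×2 = 6; each union adds +2; each star adds +2
Total: 6 + 0 + 2 = 8 states


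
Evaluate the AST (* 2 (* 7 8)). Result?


Evaluate inner: (* 7 8) = 56
Evaluate root: (* 2 56) = 112
Result: 112


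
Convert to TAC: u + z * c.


Break into single-operator statements:
t1 = z * c
t2 = u + t1


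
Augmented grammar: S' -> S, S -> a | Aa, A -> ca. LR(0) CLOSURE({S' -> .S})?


Start: S' -> .S
For each item with dot before a nonterminal B, add B -> .γ for every B-production
Closure: [S' -> .S, S -> .a, S -> .Aa, A -> .ca]


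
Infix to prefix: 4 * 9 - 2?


left-to-right (same/higher precedence on left): tree is (- (* 4 9) 2)
Prefix: - * 4 9 2


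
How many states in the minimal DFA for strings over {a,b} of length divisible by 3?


Track length mod 3: states 0..2, accept at 0
Minimal DFA: 3 states


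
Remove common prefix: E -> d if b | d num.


Common prefix: 'd'
Factored: E -> d E', E' -> if b | num


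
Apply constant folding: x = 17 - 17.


17 - 17 = 0 at compile time
Optimized: x = 0


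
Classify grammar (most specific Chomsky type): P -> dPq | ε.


Single nonterminal LHS, but d^n q^n is not regular
Classification: Type 2 (Context-Free)


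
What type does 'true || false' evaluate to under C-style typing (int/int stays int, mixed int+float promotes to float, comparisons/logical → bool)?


Operand types: bool || bool
Rule: logical operators take bool operands and yield bool
Result type: bool


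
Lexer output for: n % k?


Scan left to right, longest-match per lexeme
Tokens: ID(n), OP(%), ID(k)


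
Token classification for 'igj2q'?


Pattern: letter/underscore followed by alphanumerics, not a keyword
Type: IDENTIFIER


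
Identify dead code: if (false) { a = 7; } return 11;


condition is constant false, so the whole block is unreachable
Dead: 'if (false) { a = 7; }'


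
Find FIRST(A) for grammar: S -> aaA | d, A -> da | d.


Per alternative of A: FIRST(da) = {d}; FIRST(d) = {d}
FIRST(A) = {d}


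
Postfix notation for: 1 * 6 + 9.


Left to right (same or higher precedence on left)
Postfix: 1 6 * 9 +


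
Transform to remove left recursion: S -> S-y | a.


Left-recursive alternatives: S-y; non-recursive: a
Introduce S': S -> aS', S' -> -yS' | ε


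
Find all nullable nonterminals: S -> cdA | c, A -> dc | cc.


A nonterminal is nullable iff some alternative derives ε (directly, or every symbol in it is nullable)
Nullable: {}


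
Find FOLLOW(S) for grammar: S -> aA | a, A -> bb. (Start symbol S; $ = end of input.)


$ ∈ FOLLOW(S). For each A -> αBβ: add FIRST(β)\{ε} to FOLLOW(B); if β nullable, add FOLLOW(A).
FOLLOW(S) = {$}


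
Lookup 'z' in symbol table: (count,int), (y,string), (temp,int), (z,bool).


Lookup 'z' → type bool


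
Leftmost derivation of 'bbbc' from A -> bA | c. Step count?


Derivation: A => bA => bbA => bbbA => bbbc
Steps: 4


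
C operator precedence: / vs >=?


'/' is multiplicative (level 10); '>=' is relational (level 7)
Higher level binds tighter
'/' has higher precedence than '>='


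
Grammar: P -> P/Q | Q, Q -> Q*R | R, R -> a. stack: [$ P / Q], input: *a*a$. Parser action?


'*' can extend Q; shift to build Q -> Q*R
Action: shift


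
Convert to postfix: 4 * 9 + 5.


Left to right (same or higher precedence on left)
Postfix: 4 9 * 5 +


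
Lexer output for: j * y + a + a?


Scan left to right, longest-match per lexeme
Tokens: ID(j), OP(*), ID(y), OP(+), ID(a), OP(+), ID(a)


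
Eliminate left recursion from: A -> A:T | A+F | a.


Left-recursive alternatives: A:T, A+F; non-recursive: a
Introduce A': A -> aA', A' -> :TA' | +FA' | ε


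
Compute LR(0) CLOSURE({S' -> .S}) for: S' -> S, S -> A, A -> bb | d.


Start: S' -> .S
For each item with dot before a nonterminal B, add B -> .γ for every B-production
Closure: [S' -> .S, S -> .A, A -> .bb, A -> .d]


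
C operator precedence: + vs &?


'+' is additive (level 9); '&' is bitwise AND (level 5)
Higher level binds tighter
'+' has higher precedence than '&'


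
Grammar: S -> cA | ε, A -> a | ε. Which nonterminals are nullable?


A nonterminal is nullable iff some alternative derives ε (directly, or every symbol in it is nullable)
Nullable: {A, S}


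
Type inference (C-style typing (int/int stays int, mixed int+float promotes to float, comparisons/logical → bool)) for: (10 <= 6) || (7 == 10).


Operand types: bool || bool
Rule: logical operators take bool operands and yield bool
Result type: bool


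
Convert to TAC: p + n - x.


Break into single-operator statements:
t1 = p + n
t2 = t1 - x


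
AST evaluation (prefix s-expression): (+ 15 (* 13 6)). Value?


Evaluate inner: (* 13 6) = 78
Evaluate root: (+ 15 78) = 93
Result: 93


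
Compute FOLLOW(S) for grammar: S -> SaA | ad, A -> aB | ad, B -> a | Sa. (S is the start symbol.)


$ ∈ FOLLOW(S). For each A -> αBβ: add FIRST(β)\{ε} to FOLLOW(B); if β nullable, add FOLLOW(A).
FOLLOW(S) = {$, a}


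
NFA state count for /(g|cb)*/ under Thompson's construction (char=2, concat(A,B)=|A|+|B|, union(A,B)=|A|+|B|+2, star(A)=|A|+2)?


Syntax tree has 3 char leaf(s), 1 union(s), 1 star(s)
chars contribute 3×2 = 6; each union adds +2; each star adds +2
Total: 6 + 2 + 2 = 10 states


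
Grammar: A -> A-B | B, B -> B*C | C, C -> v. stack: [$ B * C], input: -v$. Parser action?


handle 'B*C' on top
Action: reduce (B -> B*C)


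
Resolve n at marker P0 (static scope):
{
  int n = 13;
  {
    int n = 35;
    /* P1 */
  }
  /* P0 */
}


n declared in the same block as P0
n = 13


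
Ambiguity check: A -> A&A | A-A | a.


'a&a-a' has two parse trees (no precedence encoded between & and -)
Ambiguous


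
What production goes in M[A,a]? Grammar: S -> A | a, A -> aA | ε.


For [A, a]: 'a' ∈ FIRST(aA)
Entry: A -> aA


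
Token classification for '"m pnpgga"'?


Pattern: double-quoted sequence
Type: STRING_LITERAL


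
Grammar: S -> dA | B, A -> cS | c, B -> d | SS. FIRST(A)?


Per alternative of A: FIRST(cS) = {c}; FIRST(c) = {c}
FIRST(A) = {c}


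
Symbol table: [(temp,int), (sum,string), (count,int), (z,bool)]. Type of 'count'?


Lookup 'count' → type int


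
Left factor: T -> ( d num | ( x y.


Common prefix: '('
Factored: T -> ( T', T' -> d num | x y


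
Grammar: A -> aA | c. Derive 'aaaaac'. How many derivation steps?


Derivation: A => aA => aaA => aaaA => aaaaA => aaaaaA => aaaaac
Steps: 6


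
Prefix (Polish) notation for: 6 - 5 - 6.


left-to-right (same/higher precedence on left): tree is (- (- 6 5) 6)
Prefix: - - 6 5 6


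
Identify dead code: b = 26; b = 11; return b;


first assignment to b is overwritten before any read
Dead: 'b = 26'


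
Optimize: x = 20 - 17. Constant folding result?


20 - 17 = 3 at compile time
Optimized: x = 3


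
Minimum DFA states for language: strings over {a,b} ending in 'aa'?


Track the longest suffix of input matching a prefix of 'aa': 3 classes (prefixes of length 0..2)
Minimal DFA: 3 states


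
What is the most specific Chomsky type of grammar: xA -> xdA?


LHS has context (more than one symbol) and |LHS| ≤ |RHS|
Classification: Type 1 (Context-Sensitive)


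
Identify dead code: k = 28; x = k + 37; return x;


k is read by x's definition; x is returned
No dead code


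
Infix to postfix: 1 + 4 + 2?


Left to right (same or higher precedence on left)
Postfix: 1 4 + 2 +


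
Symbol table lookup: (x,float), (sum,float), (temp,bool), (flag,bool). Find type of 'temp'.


Lookup 'temp' → type bool


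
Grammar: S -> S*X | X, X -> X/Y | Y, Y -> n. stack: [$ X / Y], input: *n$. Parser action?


handle 'X/Y' on top
Action: reduce (X -> X/Y)


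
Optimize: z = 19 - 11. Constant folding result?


19 - 11 = 8 at compile time
Optimized: z = 8


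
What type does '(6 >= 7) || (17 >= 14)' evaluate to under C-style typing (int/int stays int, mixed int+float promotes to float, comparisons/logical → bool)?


Operand types: bool || bool
Rule: logical operators take bool operands and yield bool
Result type: bool


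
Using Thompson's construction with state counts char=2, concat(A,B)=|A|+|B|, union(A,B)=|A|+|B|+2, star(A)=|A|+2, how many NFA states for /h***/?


Syntax tree has 1 char leaf(s), 0 union(s), 3 star(s)
chars contribute 1×2 = 2; each union adds +2; each star adds +2
Total: 2 + 0 + 6 = 8 states


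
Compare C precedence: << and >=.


'<<' is shift (level 8); '>=' is relational (level 7)
Higher level binds tighter
'<<' has higher precedence than '>='


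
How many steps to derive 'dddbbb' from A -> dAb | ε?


Derivation: A => dAb => ddAbb => dddAbbb => dddbbb
Steps: 4


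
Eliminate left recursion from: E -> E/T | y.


Left-recursive alternatives: E/T; non-recursive: y
Introduce E': E -> yE', E' -> /TE' | ε


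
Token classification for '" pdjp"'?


Pattern: double-quoted sequence
Type: STRING_LITERAL


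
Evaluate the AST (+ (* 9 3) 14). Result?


Evaluate inner: (* 9 3) = 27
Evaluate root: (+ 27 14) = 41
Result: 41


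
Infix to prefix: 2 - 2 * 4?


'*' binds tighter: tree is (- 2 (* 2 4))
Prefix: - 2 * 2 4


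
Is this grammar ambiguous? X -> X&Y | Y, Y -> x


precedence layered via separate nonterminal Y: deterministic
Unambiguous


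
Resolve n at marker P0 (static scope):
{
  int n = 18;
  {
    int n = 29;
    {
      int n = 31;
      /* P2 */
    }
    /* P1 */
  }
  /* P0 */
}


n declared in the same block as P0
n = 18


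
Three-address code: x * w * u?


Break into single-operator statements:
t1 = x * w
t2 = t1 * u


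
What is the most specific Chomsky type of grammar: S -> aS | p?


Right-linear: every RHS is a terminal or a terminal followed by one nonterminal
Classification: Type 3 (Regular)


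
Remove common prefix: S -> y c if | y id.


Common prefix: 'y'
Factored: S -> y S', S' -> c if | id


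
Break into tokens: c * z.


Scan left to right, longest-match per lexeme
Tokens: ID(c), OP(*), ID(z)


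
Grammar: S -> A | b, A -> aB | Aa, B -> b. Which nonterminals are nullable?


A nonterminal is nullable iff some alternative derives ε (directly, or every symbol in it is nullable)
Nullable: {}


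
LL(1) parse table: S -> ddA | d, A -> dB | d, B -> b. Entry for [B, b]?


For [B, b]: 'b' ∈ FIRST(b)
Entry: B -> b


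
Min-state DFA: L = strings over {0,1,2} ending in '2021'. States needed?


Track the longest suffix of input matching a prefix of '2021': 5 classes (prefixes of length 0..4)
Minimal DFA: 5 states


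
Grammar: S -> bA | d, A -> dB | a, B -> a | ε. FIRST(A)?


Per alternative of A: FIRST(dB) = {d}; FIRST(a) = {a}
FIRST(A) = {a, d}


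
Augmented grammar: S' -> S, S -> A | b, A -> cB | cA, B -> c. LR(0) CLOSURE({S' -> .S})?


Start: S' -> .S
For each item with dot before a nonterminal B, add B -> .γ for every B-production
Closure: [S' -> .S, S -> .A, S -> .b, A -> .cB, A -> .cA]


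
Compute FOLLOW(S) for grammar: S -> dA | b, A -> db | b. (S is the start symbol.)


$ ∈ FOLLOW(S). For each A -> αBβ: add FIRST(β)\{ε} to FOLLOW(B); if β nullable, add FOLLOW(A).
FOLLOW(S) = {$}


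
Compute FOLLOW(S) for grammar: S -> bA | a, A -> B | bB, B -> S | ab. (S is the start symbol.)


$ ∈ FOLLOW(S). For each A -> αBβ: add FIRST(β)\{ε} to FOLLOW(B); if β nullable, add FOLLOW(A).
FOLLOW(S) = {$}


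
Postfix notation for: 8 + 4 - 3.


Left to right (same or higher precedence on left)
Postfix: 8 4 + 3 -


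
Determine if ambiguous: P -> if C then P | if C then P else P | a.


dangling else: 'if C then if C then a else a' parses two ways
Ambiguous


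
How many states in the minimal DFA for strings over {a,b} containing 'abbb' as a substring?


KMP-style automaton: 4 progress states + 1 absorbing accept = 5
Minimal DFA: 5 states


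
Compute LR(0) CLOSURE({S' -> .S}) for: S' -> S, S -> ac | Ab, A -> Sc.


Start: S' -> .S
For each item with dot before a nonterminal B, add B -> .γ for every B-production
Closure: [S' -> .S, S -> .ac, S -> .Ab, A -> .Sc]


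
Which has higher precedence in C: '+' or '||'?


'+' is additive (level 9); '||' is logical OR (level 1)
Higher level binds tighter
'+' has higher precedence than '||'


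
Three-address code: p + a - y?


Break into single-operator statements:
t1 = p + a
t2 = t1 - y


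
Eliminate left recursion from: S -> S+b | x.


Left-recursive alternatives: S+b; non-recursive: x
Introduce S': S -> xS', S' -> +bS' | ε


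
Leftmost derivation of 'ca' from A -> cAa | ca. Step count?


Derivation: A => ca
Steps: 1


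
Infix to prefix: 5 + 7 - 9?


left-to-right (same/higher precedence on left): tree is (- (+ 5 7) 9)
Prefix: - + 5 7 9


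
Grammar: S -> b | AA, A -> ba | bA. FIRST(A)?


Per alternative of A: FIRST(ba) = {b}; FIRST(bA) = {b}
FIRST(A) = {b}


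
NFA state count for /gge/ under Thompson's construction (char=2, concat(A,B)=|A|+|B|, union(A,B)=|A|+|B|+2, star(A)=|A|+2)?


Syntax tree has 3 char leaf(s), 0 union(s), 0 star(s)
chars contribute 3×2 = 6; each union adds +2; each star adds +2
Total: 6 + 0 + 0 = 6 states


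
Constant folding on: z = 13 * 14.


13 * 14 = 182 at compile time
Optimized: z = 182


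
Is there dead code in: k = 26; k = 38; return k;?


first assignment to k is overwritten before any read
Dead: 'k = 26'


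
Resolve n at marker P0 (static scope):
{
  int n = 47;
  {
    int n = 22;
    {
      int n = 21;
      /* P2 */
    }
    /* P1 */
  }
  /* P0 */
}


n declared in the same block as P0
n = 47


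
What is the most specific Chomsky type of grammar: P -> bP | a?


Right-linear: every RHS is a terminal or a terminal followed by one nonterminal
Classification: Type 3 (Regular)


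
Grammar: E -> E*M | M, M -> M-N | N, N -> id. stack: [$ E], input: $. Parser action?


start symbol E on stack, input exhausted
Action: accept


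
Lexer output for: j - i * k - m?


Scan left to right, longest-match per lexeme
Tokens: ID(j), OP(-), ID(i), OP(*), ID(k), OP(-), ID(m)


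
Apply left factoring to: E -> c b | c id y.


Common prefix: 'c'
Factored: E -> c E', E' -> b | id y


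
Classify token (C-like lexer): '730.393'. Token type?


Pattern: digits with a decimal point
Type: FLOAT_LITERAL


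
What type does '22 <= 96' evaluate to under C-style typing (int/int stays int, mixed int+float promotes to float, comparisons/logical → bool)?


Operand types: int <= int
Rule: comparison yields bool
Result type: bool


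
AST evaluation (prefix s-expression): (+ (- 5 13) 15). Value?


Evaluate inner: (- 5 13) = -8
Evaluate root: (+ -8 15) = 7
Result: 7


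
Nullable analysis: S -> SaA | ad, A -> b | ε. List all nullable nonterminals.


A nonterminal is nullable iff some alternative derives ε (directly, or every symbol in it is nullable)
Nullable: {A}


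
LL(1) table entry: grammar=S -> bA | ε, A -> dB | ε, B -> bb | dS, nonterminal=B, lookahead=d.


For [B, d]: 'd' ∈ FIRST(dS)
Entry: B -> dS


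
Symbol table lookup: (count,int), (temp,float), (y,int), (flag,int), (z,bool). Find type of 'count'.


Lookup 'count' → type int


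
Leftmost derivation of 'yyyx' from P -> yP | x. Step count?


Derivation: P => yP => yyP => yyyP => yyyx
Steps: 4


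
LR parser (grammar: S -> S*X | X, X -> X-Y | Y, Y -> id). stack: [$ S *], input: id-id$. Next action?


no handle ('S*' is not any RHS); shift 'id'
Action: shift


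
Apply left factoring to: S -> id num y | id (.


Common prefix: 'id'
Factored: S -> id S', S' -> num y | (


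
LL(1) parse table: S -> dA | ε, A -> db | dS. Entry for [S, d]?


For [S, d]: 'd' ∈ FIRST(dA)
Entry: S -> dA


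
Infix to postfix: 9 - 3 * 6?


* has higher precedence, evaluate 3*6 first
Postfix: 9 3 6 * -


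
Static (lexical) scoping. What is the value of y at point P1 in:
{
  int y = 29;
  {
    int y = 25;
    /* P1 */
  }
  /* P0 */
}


y declared in the same block as P1
y = 25


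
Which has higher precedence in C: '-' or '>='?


'-' is additive (level 9); '>=' is relational (level 7)
Higher level binds tighter
'-' has higher precedence than '>='


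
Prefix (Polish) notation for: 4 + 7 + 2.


left-to-right (same/higher precedence on left): tree is (+ (+ 4 7) 2)
Prefix: + + 4 7 2


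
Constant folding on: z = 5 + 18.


5 + 18 = 23 at compile time
Optimized: z = 23


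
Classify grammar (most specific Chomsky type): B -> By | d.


Left-linear: every RHS is a terminal or one nonterminal followed by a terminal
Classification: Type 3 (Regular)


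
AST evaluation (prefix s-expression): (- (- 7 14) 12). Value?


Evaluate inner: (- 7 14) = -7
Evaluate root: (- -7 12) = -19
Result: -19


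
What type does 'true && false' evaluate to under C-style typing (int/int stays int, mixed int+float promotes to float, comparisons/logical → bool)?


Operand types: bool && bool
Rule: logical operators take bool operands and yield bool
Result type: bool


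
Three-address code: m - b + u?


Break into single-operator statements:
t1 = m - b
t2 = t1 + u


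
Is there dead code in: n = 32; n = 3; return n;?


first assignment to n is overwritten before any read
Dead: 'n = 32'


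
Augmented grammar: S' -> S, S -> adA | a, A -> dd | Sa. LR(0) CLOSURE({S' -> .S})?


Start: S' -> .S
For each item with dot before a nonterminal B, add B -> .γ for every B-production
Closure: [S' -> .S, S -> .adA, S -> .a]


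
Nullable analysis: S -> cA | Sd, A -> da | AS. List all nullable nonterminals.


A nonterminal is nullable iff some alternative derives ε (directly, or every symbol in it is nullable)
Nullable: {}


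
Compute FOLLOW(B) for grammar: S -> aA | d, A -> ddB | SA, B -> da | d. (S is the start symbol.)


$ ∈ FOLLOW(S). For each A -> αBβ: add FIRST(β)\{ε} to FOLLOW(B); if β nullable, add FOLLOW(A).
FOLLOW(B) = {$, a, d}


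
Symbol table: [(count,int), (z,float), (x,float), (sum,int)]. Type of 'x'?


Lookup 'x' → type float


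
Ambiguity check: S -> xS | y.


right-linear, alternatives start with distinct terminals 'x' vs 'y': unique leftmost derivation
Unambiguous


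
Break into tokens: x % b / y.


Scan left to right, longest-match per lexeme
Tokens: ID(x), OP(%), ID(b), OP(/), ID(y)


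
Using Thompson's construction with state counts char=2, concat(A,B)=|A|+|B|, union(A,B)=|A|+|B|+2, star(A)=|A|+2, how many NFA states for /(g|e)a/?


Syntax tree has 3 char leaf(s), 1 union(s), 0 star(s)
chars contribute 3×2 = 6; each union adds +2; each star adds +2
Total: 6 + 2 + 0 = 8 states


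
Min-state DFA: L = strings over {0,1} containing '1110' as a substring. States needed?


KMP-style automaton: 4 progress states + 1 absorbing accept = 5
Minimal DFA: 5 states


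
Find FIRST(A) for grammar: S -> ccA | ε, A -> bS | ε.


Per alternative of A: FIRST(bS) = {b}; FIRST(ε) = {ε}
FIRST(A) = {b, ε}


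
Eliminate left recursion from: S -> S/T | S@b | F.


Left-recursive alternatives: S/T, S@b; non-recursive: F
Introduce S': S -> FS', S' -> /TS' | @bS' | ε


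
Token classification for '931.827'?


Pattern: digits with a decimal point
Type: FLOAT_LITERAL


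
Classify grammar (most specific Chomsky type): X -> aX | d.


Right-linear: every RHS is a terminal or a terminal followed by one nonterminal
Classification: Type 3 (Regular)


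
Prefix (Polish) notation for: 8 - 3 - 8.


left-to-right (same/higher precedence on left): tree is (- (- 8 3) 8)
Prefix: - - 8 3 8


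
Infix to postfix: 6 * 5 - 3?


Left to right (same or higher precedence on left)
Postfix: 6 5 * 3 -


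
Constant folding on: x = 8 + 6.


8 + 6 = 14 at compile time
Optimized: x = 14


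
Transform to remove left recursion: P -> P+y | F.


Left-recursive alternatives: P+y; non-recursive: F
Introduce P': P -> FP', P' -> +yP' | ε


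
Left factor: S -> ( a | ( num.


Common prefix: '('
Factored: S -> ( S', S' -> a | num


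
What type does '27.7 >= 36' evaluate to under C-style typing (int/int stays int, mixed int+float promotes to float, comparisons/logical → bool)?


Operand types: float >= int
Rule: comparison yields bool
Result type: bool


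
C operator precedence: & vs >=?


'>=' is relational (level 7); '&' is bitwise AND (level 5)
Higher level binds tighter
'>=' has higher precedence than '&'


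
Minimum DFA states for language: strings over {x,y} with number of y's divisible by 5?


Track (count of y) mod 5: states 0..4, accept at 0
Minimal DFA: 5 states


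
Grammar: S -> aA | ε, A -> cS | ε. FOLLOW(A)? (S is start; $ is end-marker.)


$ ∈ FOLLOW(S). For each A -> αBβ: add FIRST(β)\{ε} to FOLLOW(B); if β nullable, add FOLLOW(A).
FOLLOW(A) = {$}


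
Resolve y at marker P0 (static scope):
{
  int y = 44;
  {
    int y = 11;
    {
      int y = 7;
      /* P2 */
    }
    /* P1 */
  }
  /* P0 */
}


y declared in the same block as P0
y = 44


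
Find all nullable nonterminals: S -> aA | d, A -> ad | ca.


A nonterminal is nullable iff some alternative derives ε (directly, or every symbol in it is nullable)
Nullable: {}


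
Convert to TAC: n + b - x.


Break into single-operator statements:
t1 = n + b
t2 = t1 - x


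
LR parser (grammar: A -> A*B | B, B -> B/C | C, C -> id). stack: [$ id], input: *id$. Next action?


'id' on top is the handle for C -> id
Action: reduce (C -> id)


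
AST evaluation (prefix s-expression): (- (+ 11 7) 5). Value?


Evaluate inner: (+ 11 7) = 18
Evaluate root: (- 18 5) = 13
Result: 13
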